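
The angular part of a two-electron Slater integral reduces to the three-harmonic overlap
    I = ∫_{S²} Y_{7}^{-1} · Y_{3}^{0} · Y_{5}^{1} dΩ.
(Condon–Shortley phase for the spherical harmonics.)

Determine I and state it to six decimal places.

l₁+l₂+l₃=15 is odd: 3j(l;000)=0 ⇒ I=0

0.000000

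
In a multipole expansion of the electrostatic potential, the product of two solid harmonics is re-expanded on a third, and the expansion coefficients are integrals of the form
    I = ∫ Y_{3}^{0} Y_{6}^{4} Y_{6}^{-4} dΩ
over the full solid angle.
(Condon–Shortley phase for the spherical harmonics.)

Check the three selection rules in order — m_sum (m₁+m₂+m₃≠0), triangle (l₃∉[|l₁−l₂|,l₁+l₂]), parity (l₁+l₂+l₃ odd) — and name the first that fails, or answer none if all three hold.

parity

azimuthal sum: 0 + 4 − 4 = 0  ✓
3 ≤ 6 ≤ 9 (triangle on l)  ✓
L = 3 + 6 + 6 = 15 (odd)  ✗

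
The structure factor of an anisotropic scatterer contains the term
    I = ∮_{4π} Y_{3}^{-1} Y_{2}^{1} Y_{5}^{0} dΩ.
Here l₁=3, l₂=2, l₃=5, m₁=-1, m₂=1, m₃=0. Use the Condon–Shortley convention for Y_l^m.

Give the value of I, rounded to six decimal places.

Rules hold: Σm=0, L=10 even, 1≤5≤5.
N = 7·5·11 = 385
Δ = 0!·6!·4!/11! = 1/2310
Racah Σ t=0..0: t=0:+1/144 = 1/144
⇒ 3j(3 2 5; 0 0 0)² = 10/231, sgn -1
Racah Σ t=0..0: t=0:+1/288 = 1/288
⇒ 3j(3 2 5; -1 1 0)² = 5/231, sgn -1
4πI² = N·(3j₀)²·(3jₘ)² = 250/693
I = +1·√(0.36075/4π) = 0.16943318

0.169433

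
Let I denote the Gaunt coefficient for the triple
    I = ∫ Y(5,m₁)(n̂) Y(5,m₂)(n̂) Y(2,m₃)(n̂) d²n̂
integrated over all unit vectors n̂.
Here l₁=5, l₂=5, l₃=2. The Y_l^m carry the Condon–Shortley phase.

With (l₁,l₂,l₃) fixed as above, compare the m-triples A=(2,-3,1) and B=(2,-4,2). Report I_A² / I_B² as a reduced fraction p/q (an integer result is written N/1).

l's match ⇒ only the (l;m) 3-j factors differ between A and B.
A: triangle coeff Δ(5,5,2) = 1/38610; Σ_t [1,2]: t=1:−1/10080 t=2:+1/2880 = 1/4032; (3j)²=10/429 [(5 5 2; 2 -3 1)], sign=-1
B: triangle coeff Δ(5,5,2) = 1/38610; Σ_t [1,1]: t=1:−1/20160 = -1/20160; (3j)²=12/715 [(5 5 2; 2 -4 2)], sign=-1
I_A²/I_B² = (10/429)/(12/715) = 25/18

25/18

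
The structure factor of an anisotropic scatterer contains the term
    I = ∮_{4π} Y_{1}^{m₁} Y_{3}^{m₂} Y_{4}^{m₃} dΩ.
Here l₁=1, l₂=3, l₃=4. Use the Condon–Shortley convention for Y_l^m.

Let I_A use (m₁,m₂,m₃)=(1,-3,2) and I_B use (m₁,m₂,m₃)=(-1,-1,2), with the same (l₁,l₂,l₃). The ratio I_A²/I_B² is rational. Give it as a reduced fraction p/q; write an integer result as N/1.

Shared (l₁,l₂,l₃)=(1,3,4): N and (l;000)² cancel in I_A²/I_B².
A: Δ = 0!·2!·6!/9! = 1/252; Racah Σ t=0..0: t=0:+1/1440 = 1/1440; ⇒ 3j(1 3 4; 1 -3 2)² = 1/252, sgn +1
B: Δ = 0!·2!·6!/9! = 1/252; Racah Σ t=0..0: t=0:+1/96 = 1/96; ⇒ 3j(1 3 4; -1 -1 2)² = 5/84, sgn +1
I_A²/I_B² = (1/252)/(5/84) = 1/15

1/15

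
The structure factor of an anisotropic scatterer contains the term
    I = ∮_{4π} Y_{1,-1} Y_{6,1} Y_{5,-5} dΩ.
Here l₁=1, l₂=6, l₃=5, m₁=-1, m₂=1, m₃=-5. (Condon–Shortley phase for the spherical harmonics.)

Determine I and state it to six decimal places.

Σmᵢ = -5 ≠ 0, so the φ-integral vanishes; I = 0

0.000000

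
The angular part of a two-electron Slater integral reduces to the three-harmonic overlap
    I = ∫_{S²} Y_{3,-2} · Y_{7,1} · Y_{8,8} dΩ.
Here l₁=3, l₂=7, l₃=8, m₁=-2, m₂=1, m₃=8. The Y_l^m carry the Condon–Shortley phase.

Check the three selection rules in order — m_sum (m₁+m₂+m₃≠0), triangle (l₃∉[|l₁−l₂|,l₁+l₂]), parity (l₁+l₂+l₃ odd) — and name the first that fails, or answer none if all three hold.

m_sum

azimuthal sum: -2 + 1 + 8 = 7  ✗
4 ≤ 8 ≤ 10 (triangle on l)
L = 3 + 7 + 8 = 18 (even)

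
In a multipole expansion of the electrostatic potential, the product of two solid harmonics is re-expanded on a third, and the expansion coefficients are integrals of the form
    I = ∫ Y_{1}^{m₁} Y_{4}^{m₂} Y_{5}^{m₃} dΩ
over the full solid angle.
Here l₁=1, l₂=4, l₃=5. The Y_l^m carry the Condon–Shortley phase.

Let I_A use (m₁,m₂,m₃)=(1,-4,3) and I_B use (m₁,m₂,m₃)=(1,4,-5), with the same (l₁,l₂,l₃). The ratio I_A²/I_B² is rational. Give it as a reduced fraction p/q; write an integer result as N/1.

1/45

Same 1,4,5: normalisation and zero-m 3j drop out of the ratio.
A: Δ: 0! 2! 8! / 11! → 1/495; sum: t=0:+1/80640 = 1/80640; 3j²(1 4 5; 1 -4 3) = Δ·Π!·Σ² = 1/495  (sign +1)
B: Δ: 0! 2! 8! / 11! → 1/495; sum: t=0:+1/80640 = 1/80640; 3j²(1 4 5; 1 4 -5) = Δ·Π!·Σ² = 1/11  (sign +1)
I_A²/I_B² = (1/495)/(1/11) = 1/45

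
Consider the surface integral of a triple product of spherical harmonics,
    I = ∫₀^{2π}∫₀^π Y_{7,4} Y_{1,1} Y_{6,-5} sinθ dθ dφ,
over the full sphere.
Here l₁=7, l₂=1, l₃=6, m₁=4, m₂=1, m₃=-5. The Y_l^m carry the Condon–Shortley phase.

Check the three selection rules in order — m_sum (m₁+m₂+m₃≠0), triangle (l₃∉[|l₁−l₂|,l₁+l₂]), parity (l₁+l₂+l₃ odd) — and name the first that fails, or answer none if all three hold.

none

Σmᵢ = 0  ✓
l₃∈[|l₁−l₂|,l₁+l₂]=[6,8], have l₃=6  ✓
Σlᵢ = 14 ⇒ even  ✓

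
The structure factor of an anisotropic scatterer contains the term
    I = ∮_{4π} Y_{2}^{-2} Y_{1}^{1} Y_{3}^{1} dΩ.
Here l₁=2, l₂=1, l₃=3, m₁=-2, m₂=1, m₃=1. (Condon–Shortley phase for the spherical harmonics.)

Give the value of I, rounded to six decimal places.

-0.082589

m-sum 0 ✓  L=6 even ✓  1≤3≤3 ✓
Π(2lᵢ+1) = 5×3×7 = 105
triangle coeff Δ(2,1,3) = 1/105
Σ_t [0,0]: t=0:+1/4 = 1/4
(3j)²=3/35 [(2 1 3; 0 0 0)], sign=-1
Σ_t [0,0]: t=0:+1/48 = 1/48
(3j)²=1/105 [(2 1 3; -2 1 1)], sign=+1
⇒ 4πI² = 3/35
I = (-1)√(3/35/(4π)) = -0.08258890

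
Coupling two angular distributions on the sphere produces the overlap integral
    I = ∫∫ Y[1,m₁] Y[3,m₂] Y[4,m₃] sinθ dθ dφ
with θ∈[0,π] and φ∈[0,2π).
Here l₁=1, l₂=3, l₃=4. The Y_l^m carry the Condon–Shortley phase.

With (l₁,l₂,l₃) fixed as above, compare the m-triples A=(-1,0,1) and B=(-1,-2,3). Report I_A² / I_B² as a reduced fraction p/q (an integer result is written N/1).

Same 1,3,4: normalisation and zero-m 3j drop out of the ratio.
A: Δ: 0! 2! 6! / 9! → 1/252; sum: t=0:+1/72 = 1/72; 3j²(1 3 4; -1 0 1) = Δ·Π!·Σ² = 5/126  (sign -1)
B: Δ: 0! 2! 6! / 9! → 1/252; sum: t=0:+1/240 = 1/240; 3j²(1 3 4; -1 -2 3) = Δ·Π!·Σ² = 1/12  (sign -1)
I_A²/I_B² = (5/126)/(1/12) = 10/21

10/21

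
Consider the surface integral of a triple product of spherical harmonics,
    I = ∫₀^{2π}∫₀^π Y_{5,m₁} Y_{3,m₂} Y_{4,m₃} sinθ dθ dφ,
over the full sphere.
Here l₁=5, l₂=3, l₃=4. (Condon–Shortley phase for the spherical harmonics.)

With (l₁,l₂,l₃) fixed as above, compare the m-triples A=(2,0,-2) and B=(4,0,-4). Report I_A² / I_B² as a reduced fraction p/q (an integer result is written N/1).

Same 5,3,4: normalisation and zero-m 3j drop out of the ratio.
A: Δ: 4! 6! 2! / 13! → 1/180180; sum: t=1:−1/576 t=2:+1/480 t=3:−1/8640 = 1/4320; 3j²(5 3 4; 2 0 -2) = Δ·Π!·Σ² = 1/2145  (sign +1)
B: Δ: 4! 6! 2! / 13! → 1/180180; sum: t=1:−1/8640 = -1/8640; 3j²(5 3 4; 4 0 -4) = Δ·Π!·Σ² = 28/715  (sign -1)
I_A²/I_B² = (1/2145)/(28/715) = 1/84

1/84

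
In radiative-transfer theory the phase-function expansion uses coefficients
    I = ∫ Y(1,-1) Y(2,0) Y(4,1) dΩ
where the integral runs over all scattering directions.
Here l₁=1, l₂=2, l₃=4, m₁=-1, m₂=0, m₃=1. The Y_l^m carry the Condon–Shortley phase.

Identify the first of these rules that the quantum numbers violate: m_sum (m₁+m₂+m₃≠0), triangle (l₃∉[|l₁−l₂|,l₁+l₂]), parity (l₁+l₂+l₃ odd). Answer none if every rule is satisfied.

azimuthal sum: -1 + 0 + 1 = 0  ✓
1 ≤ 4 ≤ 3 (triangle on l)  ✗
L = 1 + 2 + 4 = 7 (odd)

triangle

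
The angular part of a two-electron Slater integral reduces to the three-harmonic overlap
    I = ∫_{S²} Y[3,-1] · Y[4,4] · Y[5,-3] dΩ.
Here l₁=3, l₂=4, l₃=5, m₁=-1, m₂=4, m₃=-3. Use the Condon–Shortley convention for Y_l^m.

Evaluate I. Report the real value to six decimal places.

0.169606

Rules hold: Σm=0, L=12 even, 1≤5≤7.
N = 7·9·11 = 693
Δ = 2!·4!·6!/13! = 1/180180
Racah Σ t=0..2: t=0:+1/576 t=1:−1/144 t=2:+1/576 = -1/288
⇒ 3j(3 4 5; 0 0 0)² = 20/1001, sgn +1
Racah Σ t=2..2: t=2:+1/5760 = 1/5760
⇒ 3j(3 4 5; -1 4 -3)² = 56/2145, sgn +1
4πI² = N·(3j₀)²·(3jₘ)² = 672/1859
I = +1·√(0.361485/4π) = 0.16960553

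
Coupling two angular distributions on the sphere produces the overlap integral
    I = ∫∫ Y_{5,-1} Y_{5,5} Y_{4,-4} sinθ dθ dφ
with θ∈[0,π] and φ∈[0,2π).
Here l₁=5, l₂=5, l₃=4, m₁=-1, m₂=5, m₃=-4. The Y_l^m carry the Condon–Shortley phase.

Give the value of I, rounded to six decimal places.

Rules hold: Σm=0, L=14 even, 0≤4≤10.
N = 11·11·9 = 1089
Δ = 6!·4!·4!/15! = 1/3153150
Racah Σ t=1..5: t=1:−1/69120 t=2:+1/1728 t=3:−1/576 t=4:+1/1728 t=5:−1/69120 = -7/11520
⇒ 3j(5 5 4; 0 0 0)² = 2/143, sgn -1
Racah Σ t=6..6: t=6:+1/414720 = 1/414720
⇒ 3j(5 5 4; -1 5 -4)² = 2/429, sgn +1
4πI² = N·(3j₀)²·(3jₘ)² = 12/169
I = -1·√(0.0710059/4π) = -0.07516962

-0.075170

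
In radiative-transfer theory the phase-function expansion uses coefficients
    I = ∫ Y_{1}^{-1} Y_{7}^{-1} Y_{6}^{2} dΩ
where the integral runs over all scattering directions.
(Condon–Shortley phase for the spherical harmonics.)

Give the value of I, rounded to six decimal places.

Rules hold: Σm=0, L=14 even, 6≤6≤8.
N = 3·15·13 = 585
Δ = 2!·0!·12!/15! = 1/1365
Racah Σ t=1..1: t=1:−1/518400 = -1/518400
⇒ 3j(1 7 6; 0 0 0)² = 7/195, sgn -1
Racah Σ t=2..2: t=2:+1/1935360 = 1/1935360
⇒ 3j(1 7 6; -1 -1 2)² = 1/91, sgn +1
4πI² = N·(3j₀)²·(3jₘ)² = 3/13
I = -1·√(0.230769/4π) = -0.13551395

-0.135514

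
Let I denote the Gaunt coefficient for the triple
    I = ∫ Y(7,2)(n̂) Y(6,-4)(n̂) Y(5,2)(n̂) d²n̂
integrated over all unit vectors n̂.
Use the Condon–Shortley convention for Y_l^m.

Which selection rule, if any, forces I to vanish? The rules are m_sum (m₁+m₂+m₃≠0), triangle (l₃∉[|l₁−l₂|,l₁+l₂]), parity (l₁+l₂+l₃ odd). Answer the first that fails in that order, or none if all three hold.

none

azimuthal sum: 2 − 4 + 2 = 0  ✓
1 ≤ 5 ≤ 13 (triangle on l)  ✓
L = 7 + 6 + 5 = 18 (even)  ✓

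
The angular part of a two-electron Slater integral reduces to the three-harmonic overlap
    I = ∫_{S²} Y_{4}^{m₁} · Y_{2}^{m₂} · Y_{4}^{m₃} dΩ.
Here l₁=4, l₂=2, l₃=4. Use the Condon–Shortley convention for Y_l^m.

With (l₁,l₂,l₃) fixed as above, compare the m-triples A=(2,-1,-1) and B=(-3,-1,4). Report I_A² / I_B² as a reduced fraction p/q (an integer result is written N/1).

Shared (l₁,l₂,l₃)=(4,2,4): N and (l;000)² cancel in I_A²/I_B².
A: Δ = 2!·6!·2!/11! = 1/13860; Racah Σ t=0..1: t=0:+1/96 t=1:−1/240 = 1/160; ⇒ 3j(4 2 4; 2 -1 -1)² = 27/1540, sgn -1
B: Δ = 2!·6!·2!/11! = 1/13860; Racah Σ t=1..1: t=1:−1/1440 = -1/1440; ⇒ 3j(4 2 4; -3 -1 4)² = 7/165, sgn -1
I_A²/I_B² = (27/1540)/(7/165) = 81/196

81/196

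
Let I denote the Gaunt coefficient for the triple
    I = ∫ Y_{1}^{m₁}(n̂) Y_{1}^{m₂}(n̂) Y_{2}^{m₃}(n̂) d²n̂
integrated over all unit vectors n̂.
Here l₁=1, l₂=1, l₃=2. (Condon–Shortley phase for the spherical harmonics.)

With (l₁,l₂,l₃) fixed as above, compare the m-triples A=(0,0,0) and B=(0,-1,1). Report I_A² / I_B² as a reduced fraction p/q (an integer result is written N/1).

l's match ⇒ only the (l;m) 3-j factors differ between A and B.
A: triangle coeff Δ(1,1,2) = 1/30; Σ_t [0,0]: t=0:+1/1 = 1/1; (3j)²=2/15 [(1 1 2; 0 0 0)], sign=+1
B: triangle coeff Δ(1,1,2) = 1/30; Σ_t [0,0]: t=0:+1/2 = 1/2; (3j)²=1/10 [(1 1 2; 0 -1 1)], sign=-1
I_A²/I_B² = (2/15)/(1/10) = 4/3

4/3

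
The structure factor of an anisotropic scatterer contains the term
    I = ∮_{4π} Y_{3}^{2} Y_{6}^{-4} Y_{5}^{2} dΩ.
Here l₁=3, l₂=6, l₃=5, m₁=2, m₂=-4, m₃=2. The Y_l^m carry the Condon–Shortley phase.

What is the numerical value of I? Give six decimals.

Rules hold: Σm=0, L=14 even, 3≤5≤9.
N = 7·13·11 = 1001
Δ = 4!·2!·8!/15! = 1/675675
Racah Σ t=1..3: t=1:−1/8640 t=2:+1/2304 t=3:−1/8640 = 7/34560
⇒ 3j(3 6 5; 0 0 0)² = 7/429, sgn -1
Racah Σ t=0..1: t=0:+1/34560 t=1:−1/60480 = 1/80640
⇒ 3j(3 6 5; 2 -4 2)² = 6/1001, sgn -1
4πI² = N·(3j₀)²·(3jₘ)² = 14/143
I = +1·√(0.0979021/4π) = 0.08826552

0.088266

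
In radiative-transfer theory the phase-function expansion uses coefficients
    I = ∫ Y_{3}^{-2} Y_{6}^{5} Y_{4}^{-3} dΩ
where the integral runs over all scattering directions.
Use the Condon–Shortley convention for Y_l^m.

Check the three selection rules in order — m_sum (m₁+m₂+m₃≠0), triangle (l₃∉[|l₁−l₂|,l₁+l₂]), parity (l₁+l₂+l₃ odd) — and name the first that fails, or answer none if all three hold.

parity

m₁+m₂+m₃ = -2 + 5 − 3 = 0  ✓
triangle: |3−6|=3 ≤ l₃=4 ≤ 3+6=9  ✓
parity: l₁+l₂+l₃ = 13 is odd  ✗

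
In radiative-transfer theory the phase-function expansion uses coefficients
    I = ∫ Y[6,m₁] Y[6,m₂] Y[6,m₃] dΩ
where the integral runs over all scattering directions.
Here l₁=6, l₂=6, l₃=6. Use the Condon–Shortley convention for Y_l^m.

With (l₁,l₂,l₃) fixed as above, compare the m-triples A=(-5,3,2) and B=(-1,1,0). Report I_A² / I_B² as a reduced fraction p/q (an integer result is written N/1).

Same 6,6,6: normalisation and zero-m 3j drop out of the ratio.
A: Δ: 6! 6! 6! / 19! → 1/325909584; sum: t=5:−1/4147200 t=6:+1/3110400 = 1/12441600; 3j²(6 6 6; -5 3 2) = Δ·Π!·Σ² = 7/4199  (sign +1)
B: Δ: 6! 6! 6! / 19! → 1/325909584; sum: t=1:−1/62208000 t=2:+1/691200 t=3:−1/82944 t=4:+1/62208 t=5:−1/276480 t=6:+1/10368000 = 1/518400; 3j²(6 6 6; -1 1 0) = Δ·Π!·Σ² = 100/46189  (sign +1)
I_A²/I_B² = (7/4199)/(100/46189) = 77/100

77/100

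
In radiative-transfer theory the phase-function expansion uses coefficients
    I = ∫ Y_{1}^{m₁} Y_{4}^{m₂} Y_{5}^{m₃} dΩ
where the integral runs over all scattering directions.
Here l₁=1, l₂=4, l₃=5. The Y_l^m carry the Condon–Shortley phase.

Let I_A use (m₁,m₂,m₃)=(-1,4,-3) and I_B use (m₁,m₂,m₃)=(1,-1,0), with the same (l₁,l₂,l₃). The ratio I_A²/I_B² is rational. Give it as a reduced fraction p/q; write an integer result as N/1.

l's match ⇒ only the (l;m) 3-j factors differ between A and B.
A: triangle coeff Δ(1,4,5) = 1/495; Σ_t [0,0]: t=0:+1/80640 = 1/80640; (3j)²=1/495 [(1 4 5; -1 4 -3)], sign=+1
B: triangle coeff Δ(1,4,5) = 1/495; Σ_t [0,0]: t=0:+1/1440 = 1/1440; (3j)²=2/99 [(1 4 5; 1 -1 0)], sign=-1
I_A²/I_B² = (1/495)/(2/99) = 1/10

1/10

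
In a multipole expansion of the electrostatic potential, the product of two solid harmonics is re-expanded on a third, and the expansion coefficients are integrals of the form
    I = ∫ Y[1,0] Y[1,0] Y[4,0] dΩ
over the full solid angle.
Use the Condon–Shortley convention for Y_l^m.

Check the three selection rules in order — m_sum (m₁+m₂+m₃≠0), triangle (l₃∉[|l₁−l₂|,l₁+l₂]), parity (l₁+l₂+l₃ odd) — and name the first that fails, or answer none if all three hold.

azimuthal sum: 0 + 0 + 0 = 0  ✓
0 ≤ 4 ≤ 2 (triangle on l)  ✗
L = 1 + 1 + 4 = 6 (even)

triangle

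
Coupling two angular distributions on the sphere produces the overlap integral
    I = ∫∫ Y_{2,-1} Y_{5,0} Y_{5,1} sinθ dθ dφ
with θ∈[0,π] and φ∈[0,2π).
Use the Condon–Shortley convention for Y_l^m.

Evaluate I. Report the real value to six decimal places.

Checks pass: Σm=0; 12 even; l₃=5∈[3,7].
(2·2+1)(2·5+1)(2·5+1) = 605
Δ: 2! 2! 8! / 13! → 1/38610
sum: t=0:+1/2880 t=1:−1/576 t=2:+1/2880 = -1/960
3j²(2 5 5; 0 0 0) = Δ·Π!·Σ² = 10/429  (sign +1)
sum: t=1:−1/1152 t=2:+1/1440 = -1/5760
3j²(2 5 5; -1 0 1) = Δ·Π!·Σ² = 1/858  (sign -1)
combine: 4πI² = 605·10/429·1/858 = 25/1521
take √, sign -1: I = -0.03616600

-0.036166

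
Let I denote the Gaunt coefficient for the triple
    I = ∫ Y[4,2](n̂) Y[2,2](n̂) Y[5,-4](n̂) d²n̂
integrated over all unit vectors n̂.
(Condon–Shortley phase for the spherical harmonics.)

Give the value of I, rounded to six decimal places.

0.000000

l₁+l₂+l₃=11 is odd: 3j(l;000)=0 ⇒ I=0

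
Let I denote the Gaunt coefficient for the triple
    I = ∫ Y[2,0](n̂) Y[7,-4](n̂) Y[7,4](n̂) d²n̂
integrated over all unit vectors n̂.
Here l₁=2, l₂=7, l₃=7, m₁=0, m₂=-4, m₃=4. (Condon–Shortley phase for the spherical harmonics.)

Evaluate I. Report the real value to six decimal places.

0.022834

Checks pass: Σm=0; 16 even; l₃=7∈[5,9].
(2·2+1)(2·7+1)(2·7+1) = 1125
Δ: 2! 2! 12! / 17! → 1/185640
sum: t=0:+1/2419200 t=1:−1/518400 t=2:+1/2419200 = -1/907200
3j²(2 7 7; 0 0 0) = Δ·Π!·Σ² = 56/3315  (sign +1)
sum: t=0:+1/8709120 t=1:−1/7257600 t=2:+1/159667200 = -1/59875200
3j²(2 7 7; 0 -4 4) = Δ·Π!·Σ² = 8/23205  (sign +1)
combine: 4πI² = 1125·56/3315·8/23205 = 320/48841
take √, sign +1: I = 0.02283378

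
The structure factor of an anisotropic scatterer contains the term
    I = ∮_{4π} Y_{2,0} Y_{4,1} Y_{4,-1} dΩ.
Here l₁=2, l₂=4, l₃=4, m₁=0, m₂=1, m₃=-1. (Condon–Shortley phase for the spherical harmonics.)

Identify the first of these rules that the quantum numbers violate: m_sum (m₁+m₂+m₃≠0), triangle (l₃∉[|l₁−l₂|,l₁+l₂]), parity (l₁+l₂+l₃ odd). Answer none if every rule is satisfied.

none

Σmᵢ = 0  ✓
l₃∈[|l₁−l₂|,l₁+l₂]=[2,6], have l₃=4  ✓
Σlᵢ = 10 ⇒ even  ✓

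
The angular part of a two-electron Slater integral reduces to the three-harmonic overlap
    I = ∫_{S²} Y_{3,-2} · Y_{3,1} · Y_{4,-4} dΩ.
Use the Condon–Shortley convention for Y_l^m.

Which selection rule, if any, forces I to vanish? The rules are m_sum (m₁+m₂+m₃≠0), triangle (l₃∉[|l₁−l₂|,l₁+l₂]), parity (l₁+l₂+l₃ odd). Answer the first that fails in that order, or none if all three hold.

Σmᵢ = -5  ✗
l₃∈[|l₁−l₂|,l₁+l₂]=[0,6], have l₃=4
Σlᵢ = 10 ⇒ even

m_sum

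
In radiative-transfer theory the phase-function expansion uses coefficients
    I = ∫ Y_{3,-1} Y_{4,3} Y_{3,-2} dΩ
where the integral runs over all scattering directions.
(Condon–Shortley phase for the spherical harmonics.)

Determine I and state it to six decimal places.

-0.095955

Rules hold: Σm=0, L=10 even, 1≤3≤7.
N = 7·9·7 = 441
Δ = 4!·2!·4!/11! = 1/34650
Racah Σ t=1..3: t=1:−1/72 t=2:+1/16 t=3:−1/72 = 5/144
⇒ 3j(3 4 3; 0 0 0)² = 2/77, sgn -1
Racah Σ t=3..4: t=3:−1/144 t=4:+1/288 = -1/288
⇒ 3j(3 4 3; -1 3 -2)² = 1/99, sgn +1
4πI² = N·(3j₀)²·(3jₘ)² = 14/121
I = -1·√(0.115702/4π) = -0.09595473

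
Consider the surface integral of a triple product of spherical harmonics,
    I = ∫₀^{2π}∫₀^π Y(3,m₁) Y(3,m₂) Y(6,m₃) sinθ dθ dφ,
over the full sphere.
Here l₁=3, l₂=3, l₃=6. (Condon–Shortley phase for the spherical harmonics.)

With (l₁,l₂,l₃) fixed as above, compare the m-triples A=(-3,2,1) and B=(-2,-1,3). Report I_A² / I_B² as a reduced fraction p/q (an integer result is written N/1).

Shared (l₁,l₂,l₃)=(3,3,6): N and (l;000)² cancel in I_A²/I_B².
A: Δ = 0!·6!·6!/13! = 1/12012; Racah Σ t=0..0: t=0:+1/86400 = 1/86400; ⇒ 3j(3 3 6; -3 2 1)² = 1/1716, sgn -1
B: Δ = 0!·6!·6!/13! = 1/12012; Racah Σ t=0..0: t=0:+1/5760 = 1/5760; ⇒ 3j(3 3 6; -2 -1 3)² = 9/286, sgn -1
I_A²/I_B² = (1/1716)/(9/286) = 1/54

1/54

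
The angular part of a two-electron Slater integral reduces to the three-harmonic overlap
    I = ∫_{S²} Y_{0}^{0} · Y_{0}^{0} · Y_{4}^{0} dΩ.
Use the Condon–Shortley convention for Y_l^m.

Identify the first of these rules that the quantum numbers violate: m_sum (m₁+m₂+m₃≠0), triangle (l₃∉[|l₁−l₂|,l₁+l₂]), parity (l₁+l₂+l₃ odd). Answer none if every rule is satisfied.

triangle

m₁+m₂+m₃ = 0 + 0 + 0 = 0  ✓
triangle: |0−0|=0 ≤ l₃=4 ≤ 0+0=0  ✗
parity: l₁+l₂+l₃ = 4 is even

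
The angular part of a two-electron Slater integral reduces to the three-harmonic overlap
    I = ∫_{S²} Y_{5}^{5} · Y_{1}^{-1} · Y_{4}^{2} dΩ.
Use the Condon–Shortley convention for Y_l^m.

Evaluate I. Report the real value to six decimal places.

0.000000

5 − 1 + 2 = 6 ≠ 0: azimuthal integral kills it; I = 0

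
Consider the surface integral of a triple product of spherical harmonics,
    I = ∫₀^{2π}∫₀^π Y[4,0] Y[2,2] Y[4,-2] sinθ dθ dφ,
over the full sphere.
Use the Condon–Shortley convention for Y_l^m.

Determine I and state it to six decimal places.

-0.190365

Rules hold: Σm=0, L=10 even, 2≤4≤6.
N = 9·5·9 = 405
Δ = 2!·6!·2!/11! = 1/13860
Racah Σ t=0..2: t=0:+1/192 t=1:−1/36 t=2:+1/192 = -5/288
⇒ 3j(4 2 4; 0 0 0)² = 20/693, sgn -1
Racah Σ t=2..2: t=2:+1/192 = 1/192
⇒ 3j(4 2 4; 0 2 -2)² = 3/77, sgn +1
4πI² = N·(3j₀)²·(3jₘ)² = 2700/5929
I = -1·√(0.455389/4π) = -0.19036462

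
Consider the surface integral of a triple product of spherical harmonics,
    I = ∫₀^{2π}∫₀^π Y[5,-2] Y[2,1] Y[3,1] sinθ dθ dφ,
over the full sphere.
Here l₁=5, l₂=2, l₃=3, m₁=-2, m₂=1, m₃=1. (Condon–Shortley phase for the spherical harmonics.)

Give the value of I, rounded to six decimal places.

Rules hold: Σm=0, L=10 even, 3≤3≤7.
N = 11·5·7 = 385
Δ = 4!·6!·0!/11! = 1/2310
Racah Σ t=2..2: t=2:+1/144 = 1/144
⇒ 3j(5 2 3; 0 0 0)² = 10/231, sgn -1
Racah Σ t=3..3: t=3:−1/288 = -1/288
⇒ 3j(5 2 3; -2 1 1)² = 1/22, sgn -1
4πI² = N·(3j₀)²·(3jₘ)² = 25/33
I = +1·√(0.757576/4π) = 0.24553200

0.245532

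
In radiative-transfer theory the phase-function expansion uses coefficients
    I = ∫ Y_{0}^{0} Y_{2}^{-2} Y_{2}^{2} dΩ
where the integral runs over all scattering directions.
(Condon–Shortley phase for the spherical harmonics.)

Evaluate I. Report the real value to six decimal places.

0.282095

Checks pass: Σm=0; 4 even; l₃=2∈[2,2].
(2·0+1)(2·2+1)(2·2+1) = 25
Δ: 0! 0! 4! / 5! → 1/5
sum: t=0:+1/4 = 1/4
3j²(0 2 2; 0 0 0) = Δ·Π!·Σ² = 1/5  (sign +1)
sum: t=0:+1/24 = 1/24
3j²(0 2 2; 0 -2 2) = Δ·Π!·Σ² = 1/5  (sign +1)
combine: 4πI² = 25·1/5·1/5 = 1/1
take √, sign +1: I = 0.28209479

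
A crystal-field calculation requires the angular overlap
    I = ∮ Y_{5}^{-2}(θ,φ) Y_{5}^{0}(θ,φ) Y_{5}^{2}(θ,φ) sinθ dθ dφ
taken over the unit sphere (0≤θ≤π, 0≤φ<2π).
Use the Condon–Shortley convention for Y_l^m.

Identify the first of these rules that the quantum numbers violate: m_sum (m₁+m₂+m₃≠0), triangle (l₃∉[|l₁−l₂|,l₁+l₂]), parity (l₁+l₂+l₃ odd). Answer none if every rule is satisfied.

m₁+m₂+m₃ = -2 + 0 + 2 = 0  ✓
triangle: |5−5|=0 ≤ l₃=5 ≤ 5+5=10  ✓
parity: l₁+l₂+l₃ = 15 is odd  ✗

parity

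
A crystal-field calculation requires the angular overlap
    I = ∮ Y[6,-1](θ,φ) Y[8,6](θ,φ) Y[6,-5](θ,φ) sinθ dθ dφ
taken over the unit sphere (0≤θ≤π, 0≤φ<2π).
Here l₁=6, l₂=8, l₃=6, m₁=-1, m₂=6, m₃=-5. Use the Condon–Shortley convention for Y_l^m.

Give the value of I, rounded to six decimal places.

-0.091807

Checks pass: Σm=0; 20 even; l₃=6∈[2,14].
(2·6+1)(2·8+1)(2·6+1) = 2873
Δ: 8! 4! 8! / 21! → 1/1309458150
sum: t=2:+1/49766400 t=3:−1/3110400 t=4:+1/1327104 t=5:−1/3110400 t=6:+1/49766400 = 1/6635520
3j²(6 8 6; 0 0 0) = Δ·Π!·Σ² = 350/46189  (sign +1)
sum: t=6:+1/348364800 t=7:−1/609638400 = 1/812851200
3j²(6 8 6; -1 6 -5) = Δ·Π!·Σ² = 11/2261  (sign -1)
combine: 4πI² = 2873·350/46189·11/2261 = 650/6137
take √, sign -1: I = -0.09180655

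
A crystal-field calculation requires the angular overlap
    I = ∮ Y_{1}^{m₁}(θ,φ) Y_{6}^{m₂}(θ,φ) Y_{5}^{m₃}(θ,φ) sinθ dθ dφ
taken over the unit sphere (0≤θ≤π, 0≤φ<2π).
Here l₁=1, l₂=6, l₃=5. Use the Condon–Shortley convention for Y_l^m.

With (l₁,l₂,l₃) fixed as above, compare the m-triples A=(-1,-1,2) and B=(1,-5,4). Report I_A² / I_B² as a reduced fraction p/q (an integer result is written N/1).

2/11

Same 1,6,5: normalisation and zero-m 3j drop out of the ratio.
A: Δ: 2! 0! 10! / 13! → 1/858; sum: t=2:+1/60480 = 1/60480; 3j²(1 6 5; -1 -1 2) = Δ·Π!·Σ² = 5/429  (sign -1)
B: Δ: 2! 0! 10! / 13! → 1/858; sum: t=0:+1/725760 = 1/725760; 3j²(1 6 5; 1 -5 4) = Δ·Π!·Σ² = 5/78  (sign -1)
I_A²/I_B² = (5/429)/(5/78) = 2/11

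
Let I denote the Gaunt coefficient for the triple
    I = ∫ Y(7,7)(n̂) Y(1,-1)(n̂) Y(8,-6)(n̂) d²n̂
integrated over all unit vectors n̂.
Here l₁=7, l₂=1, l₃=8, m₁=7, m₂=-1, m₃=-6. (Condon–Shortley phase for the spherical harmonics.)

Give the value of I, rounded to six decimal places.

0.030597

Rules hold: Σm=0, L=16 even, 6≤8≤8.
N = 15·3·17 = 765
Δ = 0!·14!·2!/17! = 1/2040
Racah Σ t=0..0: t=0:+1/25401600 = 1/25401600
⇒ 3j(7 1 8; 0 0 0)² = 8/255, sgn +1
Racah Σ t=0..0: t=0:+1/174356582400 = 1/174356582400
⇒ 3j(7 1 8; 7 -1 -6)² = 1/2040, sgn +1
4πI² = N·(3j₀)²·(3jₘ)² = 1/85
I = +1·√(0.0117647/4π) = 0.03059748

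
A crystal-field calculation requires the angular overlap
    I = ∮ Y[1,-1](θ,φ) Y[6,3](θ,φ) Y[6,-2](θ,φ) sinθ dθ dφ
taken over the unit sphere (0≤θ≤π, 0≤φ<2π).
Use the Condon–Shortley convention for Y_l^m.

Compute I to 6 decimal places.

0.000000

l₁+l₂+l₃=13 is odd: 3j(l;000)=0 ⇒ I=0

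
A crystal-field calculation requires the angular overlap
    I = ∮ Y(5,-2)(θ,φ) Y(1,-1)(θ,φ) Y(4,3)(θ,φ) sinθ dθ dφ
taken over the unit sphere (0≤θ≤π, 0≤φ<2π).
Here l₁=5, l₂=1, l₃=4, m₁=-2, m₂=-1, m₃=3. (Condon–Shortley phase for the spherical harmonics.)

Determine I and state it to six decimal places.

m-sum 0 ✓  L=10 even ✓  4≤4≤6 ✓
Π(2lᵢ+1) = 11×3×9 = 297
triangle coeff Δ(5,1,4) = 1/495
Σ_t [1,1]: t=1:−1/576 = -1/576
(3j)²=5/99 [(5 1 4; 0 0 0)], sign=-1
Σ_t [0,0]: t=0:+1/10080 = 1/10080
(3j)²=1/165 [(5 1 4; -2 -1 3)], sign=-1
⇒ 4πI² = 1/11
I = (+1)√(1/11/(4π)) = 0.08505478

0.085055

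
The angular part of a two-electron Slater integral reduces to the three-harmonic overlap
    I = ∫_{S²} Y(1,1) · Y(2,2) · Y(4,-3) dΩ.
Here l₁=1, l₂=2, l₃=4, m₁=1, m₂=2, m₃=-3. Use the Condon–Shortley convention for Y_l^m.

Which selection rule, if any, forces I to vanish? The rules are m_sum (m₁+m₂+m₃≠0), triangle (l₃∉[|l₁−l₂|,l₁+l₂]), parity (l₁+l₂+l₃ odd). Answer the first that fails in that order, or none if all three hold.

m₁+m₂+m₃ = 1 + 2 − 3 = 0  ✓
triangle: |1−2|=1 ≤ l₃=4 ≤ 1+2=3  ✗
parity: l₁+l₂+l₃ = 7 is odd

triangle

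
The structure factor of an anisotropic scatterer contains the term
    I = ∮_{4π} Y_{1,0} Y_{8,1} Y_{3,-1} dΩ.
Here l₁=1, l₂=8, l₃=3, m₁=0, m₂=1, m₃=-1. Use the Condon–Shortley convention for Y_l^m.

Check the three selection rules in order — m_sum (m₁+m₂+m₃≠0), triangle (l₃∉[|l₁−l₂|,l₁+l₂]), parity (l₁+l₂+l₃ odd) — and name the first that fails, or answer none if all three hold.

triangle

azimuthal sum: 0 + 1 − 1 = 0  ✓
7 ≤ 3 ≤ 9 (triangle on l)  ✗
L = 1 + 8 + 3 = 12 (even)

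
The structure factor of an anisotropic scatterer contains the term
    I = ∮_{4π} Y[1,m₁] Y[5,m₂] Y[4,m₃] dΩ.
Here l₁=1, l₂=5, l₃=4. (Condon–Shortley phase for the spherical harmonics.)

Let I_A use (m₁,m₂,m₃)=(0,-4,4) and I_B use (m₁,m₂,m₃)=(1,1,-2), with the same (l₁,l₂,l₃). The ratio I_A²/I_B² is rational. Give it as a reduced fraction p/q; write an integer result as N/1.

3/2

Same 1,5,4: normalisation and zero-m 3j drop out of the ratio.
A: Δ: 2! 0! 8! / 11! → 1/495; sum: t=1:−1/40320 = -1/40320; 3j²(1 5 4; 0 -4 4) = Δ·Π!·Σ² = 1/55  (sign -1)
B: Δ: 2! 0! 8! / 11! → 1/495; sum: t=0:+1/2880 = 1/2880; 3j²(1 5 4; 1 1 -2) = Δ·Π!·Σ² = 2/165  (sign +1)
I_A²/I_B² = (1/55)/(2/165) = 3/2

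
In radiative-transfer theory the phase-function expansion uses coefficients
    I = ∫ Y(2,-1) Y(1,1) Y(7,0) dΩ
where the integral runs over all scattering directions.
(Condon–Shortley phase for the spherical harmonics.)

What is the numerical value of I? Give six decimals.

0.000000

|2−1|≤7≤2+1 violated ⇒ I = 0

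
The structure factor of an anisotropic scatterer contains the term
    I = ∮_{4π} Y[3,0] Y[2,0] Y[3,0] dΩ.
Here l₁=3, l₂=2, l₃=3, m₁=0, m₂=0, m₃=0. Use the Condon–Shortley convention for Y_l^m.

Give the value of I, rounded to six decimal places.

m-sum 0 ✓  L=8 even ✓  1≤3≤5 ✓
Π(2lᵢ+1) = 7×5×7 = 245
triangle coeff Δ(3,2,3) = 1/3780
Σ_t [0,2]: t=0:+1/24 t=1:−1/4 t=2:+1/24 = -1/6
(3j)²=4/105 [(3 2 3; 0 0 0)], sign=+1
(m-triple is (0,0,0) — same symbol as above.)
⇒ 4πI² = 16/45
I = (+1)√(16/45/(4π)) = 0.16820883

0.168209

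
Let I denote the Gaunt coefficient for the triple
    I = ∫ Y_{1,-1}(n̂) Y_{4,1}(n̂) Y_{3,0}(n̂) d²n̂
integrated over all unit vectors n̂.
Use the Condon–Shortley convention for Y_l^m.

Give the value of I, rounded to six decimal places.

Rules hold: Σm=0, L=8 even, 3≤3≤5.
N = 3·9·7 = 189
Δ = 2!·0!·6!/9! = 1/252
Racah Σ t=1..1: t=1:−1/36 = -1/36
⇒ 3j(1 4 3; 0 0 0)² = 4/63, sgn +1
Racah Σ t=2..2: t=2:+1/72 = 1/72
⇒ 3j(1 4 3; -1 1 0)² = 5/126, sgn -1
4πI² = N·(3j₀)²·(3jₘ)² = 10/21
I = -1·√(0.47619/4π) = -0.19466390

-0.194664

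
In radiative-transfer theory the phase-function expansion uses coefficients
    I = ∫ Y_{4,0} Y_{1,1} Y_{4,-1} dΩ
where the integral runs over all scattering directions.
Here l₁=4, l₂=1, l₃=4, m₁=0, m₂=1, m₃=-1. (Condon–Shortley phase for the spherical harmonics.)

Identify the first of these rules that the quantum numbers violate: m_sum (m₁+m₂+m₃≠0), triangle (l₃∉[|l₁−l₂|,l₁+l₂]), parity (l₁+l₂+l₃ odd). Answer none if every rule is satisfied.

Σmᵢ = 0  ✓
l₃∈[|l₁−l₂|,l₁+l₂]=[3,5], have l₃=4  ✓
Σlᵢ = 9 ⇒ odd  ✗

parity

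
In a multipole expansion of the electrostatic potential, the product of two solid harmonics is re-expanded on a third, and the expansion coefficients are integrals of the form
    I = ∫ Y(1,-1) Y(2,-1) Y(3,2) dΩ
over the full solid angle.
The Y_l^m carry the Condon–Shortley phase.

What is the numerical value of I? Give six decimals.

Rules hold: Σm=0, L=6 even, 1≤3≤3.
N = 3·5·7 = 105
Δ = 0!·2!·4!/7! = 1/105
Racah Σ t=0..0: t=0:+1/4 = 1/4
⇒ 3j(1 2 3; 0 0 0)² = 3/35, sgn -1
Racah Σ t=0..0: t=0:+1/12 = 1/12
⇒ 3j(1 2 3; -1 -1 2)² = 2/21, sgn -1
4πI² = N·(3j₀)²·(3jₘ)² = 6/7
I = +1·√(0.857143/4π) = 0.26116903

0.261169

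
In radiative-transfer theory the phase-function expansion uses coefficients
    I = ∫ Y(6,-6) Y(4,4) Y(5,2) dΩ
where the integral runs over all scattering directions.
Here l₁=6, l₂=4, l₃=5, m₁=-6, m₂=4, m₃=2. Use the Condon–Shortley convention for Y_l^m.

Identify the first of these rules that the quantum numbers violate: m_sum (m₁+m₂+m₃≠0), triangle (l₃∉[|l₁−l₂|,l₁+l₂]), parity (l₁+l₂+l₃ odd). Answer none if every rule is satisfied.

parity

m₁+m₂+m₃ = -6 + 4 + 2 = 0  ✓
triangle: |6−4|=2 ≤ l₃=5 ≤ 6+4=10  ✓
parity: l₁+l₂+l₃ = 15 is odd  ✗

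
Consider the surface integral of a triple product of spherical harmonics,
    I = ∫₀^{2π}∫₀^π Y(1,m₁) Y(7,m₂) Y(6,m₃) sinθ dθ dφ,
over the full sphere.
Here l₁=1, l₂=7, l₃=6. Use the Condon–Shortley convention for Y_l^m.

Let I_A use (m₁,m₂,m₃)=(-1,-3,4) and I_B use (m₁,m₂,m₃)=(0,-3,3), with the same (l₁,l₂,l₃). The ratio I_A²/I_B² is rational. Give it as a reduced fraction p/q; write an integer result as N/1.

l's match ⇒ only the (l;m) 3-j factors differ between A and B.
A: triangle coeff Δ(1,7,6) = 1/1365; Σ_t [2,2]: t=2:+1/14515200 = 1/14515200; (3j)²=2/455 [(1 7 6; -1 -3 4)], sign=+1
B: triangle coeff Δ(1,7,6) = 1/1365; Σ_t [1,1]: t=1:−1/2177280 = -1/2177280; (3j)²=8/273 [(1 7 6; 0 -3 3)], sign=+1
I_A²/I_B² = (2/455)/(8/273) = 3/20

3/20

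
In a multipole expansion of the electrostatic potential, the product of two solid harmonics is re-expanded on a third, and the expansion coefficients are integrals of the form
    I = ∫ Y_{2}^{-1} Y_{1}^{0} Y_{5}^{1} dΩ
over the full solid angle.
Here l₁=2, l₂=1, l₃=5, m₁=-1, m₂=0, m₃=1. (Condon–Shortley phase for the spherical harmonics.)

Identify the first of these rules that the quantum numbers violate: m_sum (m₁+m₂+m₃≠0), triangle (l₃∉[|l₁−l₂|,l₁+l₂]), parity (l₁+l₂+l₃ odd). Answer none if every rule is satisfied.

Σmᵢ = 0  ✓
l₃∈[|l₁−l₂|,l₁+l₂]=[1,3], have l₃=5  ✗
Σlᵢ = 8 ⇒ even

triangle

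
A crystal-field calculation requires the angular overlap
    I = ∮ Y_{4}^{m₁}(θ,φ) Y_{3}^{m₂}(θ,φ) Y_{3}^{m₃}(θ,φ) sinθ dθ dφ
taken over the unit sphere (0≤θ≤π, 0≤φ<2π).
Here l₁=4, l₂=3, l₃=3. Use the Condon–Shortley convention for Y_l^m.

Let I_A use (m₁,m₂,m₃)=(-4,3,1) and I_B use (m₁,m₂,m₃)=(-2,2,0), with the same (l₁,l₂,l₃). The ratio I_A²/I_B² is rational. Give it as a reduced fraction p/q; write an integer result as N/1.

Same 4,3,3: normalisation and zero-m 3j drop out of the ratio.
A: Δ: 4! 4! 2! / 11! → 1/34650; sum: t=4:+1/1152 = 1/1152; 3j²(4 3 3; -4 3 1) = Δ·Π!·Σ² = 1/33  (sign +1)
B: Δ: 4! 4! 2! / 11! → 1/34650; sum: t=3:−1/72 t=4:+1/96 = -1/288; 3j²(4 3 3; -2 2 0) = Δ·Π!·Σ² = 1/462  (sign +1)
I_A²/I_B² = (1/33)/(1/462) = 14/1

14/1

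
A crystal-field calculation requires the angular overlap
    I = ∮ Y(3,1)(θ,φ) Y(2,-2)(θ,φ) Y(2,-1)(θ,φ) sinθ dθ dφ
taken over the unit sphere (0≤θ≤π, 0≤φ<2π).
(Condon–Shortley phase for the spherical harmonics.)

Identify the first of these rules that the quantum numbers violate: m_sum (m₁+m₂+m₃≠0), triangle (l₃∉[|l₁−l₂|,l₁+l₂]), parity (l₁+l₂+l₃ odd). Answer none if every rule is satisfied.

azimuthal sum: 1 − 2 − 1 = -2  ✗
1 ≤ 2 ≤ 5 (triangle on l)
L = 3 + 2 + 2 = 7 (odd)

m_sum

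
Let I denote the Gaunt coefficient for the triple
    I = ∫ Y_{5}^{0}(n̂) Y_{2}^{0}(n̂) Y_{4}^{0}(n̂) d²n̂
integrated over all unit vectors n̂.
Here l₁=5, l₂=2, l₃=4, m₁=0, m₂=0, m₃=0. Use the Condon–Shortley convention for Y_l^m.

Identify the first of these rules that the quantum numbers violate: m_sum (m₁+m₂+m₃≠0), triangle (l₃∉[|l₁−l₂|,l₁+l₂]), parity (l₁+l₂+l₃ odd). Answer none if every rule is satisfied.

Σmᵢ = 0  ✓
l₃∈[|l₁−l₂|,l₁+l₂]=[3,7], have l₃=4  ✓
Σlᵢ = 11 ⇒ odd  ✗

parity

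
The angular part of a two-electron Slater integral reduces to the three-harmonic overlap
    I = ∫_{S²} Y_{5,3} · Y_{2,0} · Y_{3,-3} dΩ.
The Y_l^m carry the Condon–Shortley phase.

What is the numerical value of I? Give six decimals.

m-sum 0 ✓  L=10 even ✓  3≤3≤7 ✓
Π(2lᵢ+1) = 11×5×7 = 385
triangle coeff Δ(5,2,3) = 1/2310
Σ_t [2,2]: t=2:+1/144 = 1/144
(3j)²=10/231 [(5 2 3; 0 0 0)], sign=-1
Σ_t [2,2]: t=2:+1/2880 = 1/2880
(3j)²=2/165 [(5 2 3; 3 0 -3)], sign=+1
⇒ 4πI² = 20/99
I = (-1)√(20/99/(4π)) = -0.12679218

-0.126792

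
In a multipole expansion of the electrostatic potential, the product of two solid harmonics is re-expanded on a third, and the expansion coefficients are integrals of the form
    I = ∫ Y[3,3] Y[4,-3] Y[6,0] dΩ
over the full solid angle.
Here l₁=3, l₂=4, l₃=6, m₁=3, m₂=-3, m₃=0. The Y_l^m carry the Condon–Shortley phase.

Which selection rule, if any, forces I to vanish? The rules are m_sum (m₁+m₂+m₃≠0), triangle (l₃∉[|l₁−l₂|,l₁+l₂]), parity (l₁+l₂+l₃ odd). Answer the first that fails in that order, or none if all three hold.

parity

m₁+m₂+m₃ = 3 − 3 + 0 = 0  ✓
triangle: |3−4|=1 ≤ l₃=6 ≤ 3+4=7  ✓
parity: l₁+l₂+l₃ = 13 is odd  ✗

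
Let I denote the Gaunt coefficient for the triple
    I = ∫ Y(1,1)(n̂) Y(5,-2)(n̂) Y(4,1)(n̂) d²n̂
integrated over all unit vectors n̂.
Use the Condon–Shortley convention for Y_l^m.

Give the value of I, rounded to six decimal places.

0.225034

Rules hold: Σm=0, L=10 even, 4≤4≤6.
N = 3·11·9 = 297
Δ = 2!·0!·8!/11! = 1/495
Racah Σ t=1..1: t=1:−1/576 = -1/576
⇒ 3j(1 5 4; 0 0 0)² = 5/99, sgn -1
Racah Σ t=0..0: t=0:+1/1440 = 1/1440
⇒ 3j(1 5 4; 1 -2 1)² = 7/165, sgn -1
4πI² = N·(3j₀)²·(3jₘ)² = 7/11
I = +1·√(0.636364/4π) = 0.22503380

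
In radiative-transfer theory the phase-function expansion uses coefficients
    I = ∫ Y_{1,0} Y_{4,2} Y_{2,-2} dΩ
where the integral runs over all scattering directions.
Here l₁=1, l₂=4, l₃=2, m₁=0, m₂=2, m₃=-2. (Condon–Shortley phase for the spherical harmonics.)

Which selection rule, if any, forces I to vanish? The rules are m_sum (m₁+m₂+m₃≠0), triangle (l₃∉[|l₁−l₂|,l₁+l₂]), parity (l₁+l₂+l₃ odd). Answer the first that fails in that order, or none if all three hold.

Σmᵢ = 0  ✓
l₃∈[|l₁−l₂|,l₁+l₂]=[3,5], have l₃=2  ✗
Σlᵢ = 7 ⇒ odd

triangle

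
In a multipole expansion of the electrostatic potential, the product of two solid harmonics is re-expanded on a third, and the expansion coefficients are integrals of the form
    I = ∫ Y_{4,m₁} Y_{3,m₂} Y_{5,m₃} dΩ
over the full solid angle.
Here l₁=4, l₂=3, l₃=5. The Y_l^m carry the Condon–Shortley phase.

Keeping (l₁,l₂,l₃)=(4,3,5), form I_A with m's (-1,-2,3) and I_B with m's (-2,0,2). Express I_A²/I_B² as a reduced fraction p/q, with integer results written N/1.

5/2

l's match ⇒ only the (l;m) 3-j factors differ between A and B.
A: triangle coeff Δ(4,3,5) = 1/180180; Σ_t [0,1]: t=0:+1/1440 t=1:−1/1152 = -1/5760; (3j)²=1/858 [(4 3 5; -1 -2 3)], sign=-1
B: triangle coeff Δ(4,3,5) = 1/180180; Σ_t [0,2]: t=0:+1/8640 t=1:−1/480 t=2:+1/576 = -1/4320; (3j)²=1/2145 [(4 3 5; -2 0 2)], sign=+1
I_A²/I_B² = (1/858)/(1/2145) = 5/2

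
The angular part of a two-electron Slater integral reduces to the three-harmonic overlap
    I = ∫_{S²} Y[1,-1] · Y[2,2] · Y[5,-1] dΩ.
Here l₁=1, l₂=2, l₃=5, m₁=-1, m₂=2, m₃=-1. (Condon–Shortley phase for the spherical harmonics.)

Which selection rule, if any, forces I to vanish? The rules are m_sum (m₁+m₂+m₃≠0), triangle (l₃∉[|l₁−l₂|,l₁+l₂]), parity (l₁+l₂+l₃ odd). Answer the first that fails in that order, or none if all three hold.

m₁+m₂+m₃ = -1 + 2 − 1 = 0  ✓
triangle: |1−2|=1 ≤ l₃=5 ≤ 1+2=3  ✗
parity: l₁+l₂+l₃ = 8 is even

triangle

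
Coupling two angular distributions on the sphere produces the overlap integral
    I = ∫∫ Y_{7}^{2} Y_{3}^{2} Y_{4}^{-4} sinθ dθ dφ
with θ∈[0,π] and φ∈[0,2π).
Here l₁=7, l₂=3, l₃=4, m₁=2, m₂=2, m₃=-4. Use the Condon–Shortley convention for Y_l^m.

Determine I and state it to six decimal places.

Checks pass: Σm=0; 14 even; l₃=4∈[4,10].
(2·7+1)(2·3+1)(2·4+1) = 945
Δ: 6! 8! 0! / 15! → 1/45045
sum: t=3:−1/20736 = -1/20736
3j²(7 3 4; 0 0 0) = Δ·Π!·Σ² = 35/1287  (sign -1)
sum: t=5:−1/4838400 = -1/4838400
3j²(7 3 4; 2 2 -4) = Δ·Π!·Σ² = 1/5005  (sign -1)
combine: 4πI² = 945·35/1287·1/5005 = 105/20449
take √, sign +1: I = 0.02021407

0.020214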